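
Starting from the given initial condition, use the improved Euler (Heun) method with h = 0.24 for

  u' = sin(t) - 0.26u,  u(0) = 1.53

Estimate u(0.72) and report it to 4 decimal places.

Heun: k1 = f(t_n, u_n); k2 = f(t_n + h, u_n + h·k1); u_{n+1} = u_n + (h/2)·(k1 + k2).
t=0.000000, u=1.530000:
  k1 = f(0.000000, 1.530000) = -0.397800
  k2 = f(0.240000, 1.434528) = -0.135275
  u ← 1.530000 + (0.24/2)·(-0.397800 + (-0.135275)) = 1.466031
t=0.240000, u=1.466031:
  k1 = f(0.240000, 1.466031) = -0.143465
  k2 = f(0.480000, 1.431599) = 0.089563
  u ← 1.466031 + (0.24/2)·(-0.143465 + 0.089563) = 1.459563
t=0.480000, u=1.459563:
  k1 = f(0.480000, 1.459563) = 0.082293
  k2 = f(0.720000, 1.479313) = 0.274763
  u ← 1.459563 + (0.24/2)·(0.082293 + 0.274763) = 1.502410
u(0.72) ≈ 1.5024

1.5024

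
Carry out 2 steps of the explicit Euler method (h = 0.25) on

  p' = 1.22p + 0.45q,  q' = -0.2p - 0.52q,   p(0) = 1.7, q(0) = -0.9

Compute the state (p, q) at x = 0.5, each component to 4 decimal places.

2.6654, -0.8610

Euler on (p,q): p_{n+1} = p_n + h·p', q_{n+1} = q_n + h·q'.
0.000000: (1.700000, -0.900000); f=(1.669000, 0.128000) → (2.117250, -0.868000)
0.250000: (2.117250, -0.868000); f=(2.192445, 0.027910) → (2.665361, -0.861023)
(p(0.5), q(0.5)) ≈ (2.6654, -0.8610)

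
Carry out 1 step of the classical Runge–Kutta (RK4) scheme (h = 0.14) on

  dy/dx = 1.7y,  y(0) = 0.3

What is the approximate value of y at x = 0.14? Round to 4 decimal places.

0.3806

RK4: k1 = f(x_n, y_n); k2 = f(x_n + h/2, y_n + (h/2)·k1); k3 = f(x_n + h/2, y_n + (h/2)·k2); k4 = f(x_n + h, y_n + h·k3); y_{n+1} = y_n + (h/6)·(k1 + 2k2 + 2k3 + k4).
x=0.000000, y=0.300000:
  k1 = f(0.000000, 0.300000) = 0.510000
  k2 = f(0.070000, 0.335700) = 0.570690
  k3 = f(0.070000, 0.339948) = 0.577912
  k4 = f(0.140000, 0.380908) = 0.647543
  y ← 0.300000 + (0.14/6)·(k1 + 2k2 + 2k3 + k4) = 0.380611
y(0.14) ≈ 0.3806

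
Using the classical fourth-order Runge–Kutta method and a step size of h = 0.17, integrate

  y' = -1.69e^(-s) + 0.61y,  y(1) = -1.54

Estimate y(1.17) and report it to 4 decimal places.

RK4: k1 = f(s_n, y_n); k2 = f(s_n + h/2, y_n + (h/2)·k1); k3 = f(s_n + h/2, y_n + (h/2)·k2); k4 = f(s_n + h, y_n + h·k3); y_{n+1} = y_n + (h/6)·(k1 + 2k2 + 2k3 + k4).
s=1.000000, y=-1.540000:
  k1 = f(1.000000, -1.540000) = -1.561116
  k2 = f(1.085000, -1.672695) = -1.591398
  k3 = f(1.085000, -1.675269) = -1.592968
  k4 = f(1.170000, -1.810805) = -1.629111
  y ← -1.540000 + (0.17/6)·(k1 + 2k2 + 2k3 + k4) = -1.810837
y(1.17) ≈ -1.8108

-1.8108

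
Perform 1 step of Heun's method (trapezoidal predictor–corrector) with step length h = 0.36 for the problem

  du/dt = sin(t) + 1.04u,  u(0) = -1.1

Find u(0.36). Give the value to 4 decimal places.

Heun: k1 = f(t_n, u_n); k2 = f(t_n + h, u_n + h·k1); u_{n+1} = u_n + (h/2)·(k1 + k2).
t=0.000000, u=-1.100000:
  k1 = f(0.000000, -1.100000) = -1.144000
  k2 = f(0.360000, -1.511840) = -1.220039
  u ← -1.100000 + (0.36/2)·(-1.144000 + (-1.220039)) = -1.525527
u(0.36) ≈ -1.5255

-1.5255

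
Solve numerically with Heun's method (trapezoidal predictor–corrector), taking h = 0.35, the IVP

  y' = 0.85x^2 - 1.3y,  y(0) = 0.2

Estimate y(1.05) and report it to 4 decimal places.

Heun: k1 = f(x_n, y_n); k2 = f(x_n + h, y_n + h·k1); y_{n+1} = y_n + (h/2)·(k1 + k2).
x=0.000000, y=0.200000:
  k1 = f(0.000000, 0.200000) = -0.260000
  k2 = f(0.350000, 0.109000) = -0.037575
  y ← 0.200000 + (0.35/2)·(-0.260000 + (-0.037575)) = 0.147924
x=0.350000, y=0.147924:
  k1 = f(0.350000, 0.147924) = -0.088177
  k2 = f(0.700000, 0.117063) = 0.264319
  y ← 0.147924 + (0.35/2)·(-0.088177 + 0.264319) = 0.178749
x=0.700000, y=0.178749:
  k1 = f(0.700000, 0.178749) = 0.184126
  k2 = f(1.050000, 0.243193) = 0.620974
  y ← 0.178749 + (0.35/2)·(0.184126 + 0.620974) = 0.319642
y(1.05) ≈ 0.3196

0.3196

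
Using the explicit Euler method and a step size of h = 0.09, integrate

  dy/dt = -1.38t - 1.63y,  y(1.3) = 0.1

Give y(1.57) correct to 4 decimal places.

-0.3866

Euler: y_{n+1} = y_n + h·f(t_n, y_n).
t=1.300000, y=0.100000: f=-1.957000 → y ← 0.100000 + 0.09·(-1.957000) = -0.076130
t=1.390000, y=-0.076130: f=-1.794108 → y ← -0.076130 + 0.09·(-1.794108) = -0.237600
t=1.480000, y=-0.237600: f=-1.655112 → y ← -0.237600 + 0.09·(-1.655112) = -0.386560
y(1.57) ≈ -0.3866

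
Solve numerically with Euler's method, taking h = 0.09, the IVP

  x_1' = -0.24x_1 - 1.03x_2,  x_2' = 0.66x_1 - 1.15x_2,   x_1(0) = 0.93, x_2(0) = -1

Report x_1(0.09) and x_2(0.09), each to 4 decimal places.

1.0026, -0.8413

Euler on (x_1,x_2): x_1_{n+1} = x_1_n + h·x_1', x_2_{n+1} = x_2_n + h·x_2'.
0.000000: (0.930000, -1.000000); f=(0.806800, 1.763800) → (1.002612, -0.841258)
(x_1(0.09), x_2(0.09)) ≈ (1.0026, -0.8413)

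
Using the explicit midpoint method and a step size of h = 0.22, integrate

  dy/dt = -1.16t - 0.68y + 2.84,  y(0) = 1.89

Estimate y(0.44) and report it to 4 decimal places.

2.3749

Midpoint: k1 = f(t_n, y_n); k2 = f(t_n + h/2, y_n + (h/2)·k1); y_{n+1} = y_n + h·k2.
t=0.000000, y=1.890000:
  k1 = f(0.000000, 1.890000) = 1.554800
  k2 = f(0.110000, 2.061028) = 1.310901
  y ← 1.890000 + 0.22·1.310901 = 2.178398
t=0.220000, y=2.178398:
  k1 = f(0.220000, 2.178398) = 1.103489
  k2 = f(0.330000, 2.299782) = 0.893348
  y ← 2.178398 + 0.22·0.893348 = 2.374935
y(0.44) ≈ 2.3749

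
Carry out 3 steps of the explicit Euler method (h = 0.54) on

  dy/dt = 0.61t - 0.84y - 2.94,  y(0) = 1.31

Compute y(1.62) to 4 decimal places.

-2.2624

Euler: y_{n+1} = y_n + h·f(t_n, y_n).
t=0.000000, y=1.310000: f=-4.040400 → y ← 1.310000 + 0.54·(-4.040400) = -0.871816
t=0.540000, y=-0.871816: f=-1.878275 → y ← -0.871816 + 0.54·(-1.878275) = -1.886084
t=1.080000, y=-1.886084: f=-0.696889 → y ← -1.886084 + 0.54·(-0.696889) = -2.262404
y(1.62) ≈ -2.2624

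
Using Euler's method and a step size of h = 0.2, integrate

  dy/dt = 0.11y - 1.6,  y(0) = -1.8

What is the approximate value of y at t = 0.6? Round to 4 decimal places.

Euler: y_{n+1} = y_n + h·f(t_n, y_n).
t=0.000000, y=-1.800000: f=-1.798000 → y ← -1.800000 + 0.2·(-1.798000) = -2.159600
t=0.200000, y=-2.159600: f=-1.837556 → y ← -2.159600 + 0.2·(-1.837556) = -2.527111
t=0.400000, y=-2.527111: f=-1.877982 → y ← -2.527111 + 0.2·(-1.877982) = -2.902708
y(0.6) ≈ -2.9027

-2.9027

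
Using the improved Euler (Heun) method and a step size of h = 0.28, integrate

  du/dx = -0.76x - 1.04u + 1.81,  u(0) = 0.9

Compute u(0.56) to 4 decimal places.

Heun: k1 = f(x_n, u_n); k2 = f(x_n + h, u_n + h·k1); u_{n+1} = u_n + (h/2)·(k1 + k2).
x=0.000000, u=0.900000:
  k1 = f(0.000000, 0.900000) = 0.874000
  k2 = f(0.280000, 1.144720) = 0.406691
  u ← 0.900000 + (0.28/2)·(0.874000 + 0.406691) = 1.079297
x=0.280000, u=1.079297:
  k1 = f(0.280000, 1.079297) = 0.474731
  k2 = f(0.560000, 1.212222) = 0.123690
  u ← 1.079297 + (0.28/2)·(0.474731 + 0.123690) = 1.163076
u(0.56) ≈ 1.1631

1.1631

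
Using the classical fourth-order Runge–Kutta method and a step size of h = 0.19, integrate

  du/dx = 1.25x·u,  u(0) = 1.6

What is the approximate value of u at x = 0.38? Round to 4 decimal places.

RK4: k1 = f(x_n, u_n); k2 = f(x_n + h/2, u_n + (h/2)·k1); k3 = f(x_n + h/2, u_n + (h/2)·k2); k4 = f(x_n + h, u_n + h·k3); u_{n+1} = u_n + (h/6)·(k1 + 2k2 + 2k3 + k4).
x=0.000000, u=1.600000:
  k1 = f(0.000000, 1.600000) = 0.000000
  k2 = f(0.095000, 1.600000) = 0.190000
  k3 = f(0.095000, 1.618050) = 0.192143
  k4 = f(0.190000, 1.636507) = 0.388670
  u ← 1.600000 + (0.19/6)·(k1 + 2k2 + 2k3 + k4) = 1.636510
x=0.190000, u=1.636510:
  k1 = f(0.190000, 1.636510) = 0.388671
  k2 = f(0.285000, 1.673434) = 0.596161
  k3 = f(0.285000, 1.693146) = 0.603183
  k4 = f(0.380000, 1.751115) = 0.831780
  u ← 1.636510 + (0.19/6)·(k1 + 2k2 + 2k3 + k4) = 1.751116
u(0.38) ≈ 1.7511

1.7511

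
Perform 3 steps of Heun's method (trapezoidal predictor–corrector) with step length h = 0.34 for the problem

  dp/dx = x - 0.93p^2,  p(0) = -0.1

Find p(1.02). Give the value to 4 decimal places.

Heun: k1 = f(x_n, p_n); k2 = f(x_n + h, p_n + h·k1); p_{n+1} = p_n + (h/2)·(k1 + k2).
x=0.000000, p=-0.100000:
  k1 = f(0.000000, -0.100000) = -0.009300
  k2 = f(0.340000, -0.103162) = 0.330103
  p ← -0.100000 + (0.34/2)·(-0.009300 + 0.330103) = -0.045464
x=0.340000, p=-0.045464:
  k1 = f(0.340000, -0.045464) = 0.338078
  k2 = f(0.680000, 0.069483) = 0.675510
  p ← -0.045464 + (0.34/2)·(0.338078 + 0.675510) = 0.126846
x=0.680000, p=0.126846:
  k1 = f(0.680000, 0.126846) = 0.665036
  k2 = f(1.020000, 0.352959) = 0.904141
  p ← 0.126846 + (0.34/2)·(0.665036 + 0.904141) = 0.393606
p(1.02) ≈ 0.3936

0.3936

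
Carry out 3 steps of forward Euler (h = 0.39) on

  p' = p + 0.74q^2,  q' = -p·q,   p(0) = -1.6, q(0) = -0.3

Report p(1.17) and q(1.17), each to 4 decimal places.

-3.9153, -1.9588

Euler on (p,q): p_{n+1} = p_n + h·p', q_{n+1} = q_n + h·q'.
0.000000: (-1.600000, -0.300000); f=(-1.533400, -0.480000) → (-2.198026, -0.487200)
0.390000: (-2.198026, -0.487200); f=(-2.022377, -1.070878) → (-2.986753, -0.904843)
0.780000: (-2.986753, -0.904843); f=(-2.380885, -2.702541) → (-3.915298, -1.958834)
(p(1.17), q(1.17)) ≈ (-3.9153, -1.9588)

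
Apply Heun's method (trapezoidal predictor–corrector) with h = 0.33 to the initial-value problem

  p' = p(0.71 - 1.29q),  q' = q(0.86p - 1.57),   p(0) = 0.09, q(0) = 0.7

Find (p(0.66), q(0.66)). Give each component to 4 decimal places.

0.0994, 0.2767

Heun on (p,q): k1 = f(s_n, state_n); k2 = f(s_n + h, state_n + h·k1); state_{n+1} = state_n + (h/2)·(k1 + k2).
0.000000: (0.090000, 0.700000)
  k1 = (-0.017370, -1.044820)
  predictor → (0.084268, 0.355209)
  k2 = (0.021217, -0.531937)
  → (0.090635, 0.439835)
0.330000: (0.090635, 0.439835)
  k1 = (0.012926, -0.656258)
  predictor → (0.094900, 0.223270)
  k2 = (0.040046, -0.332312)
  → (0.099375, 0.276721)
(p(0.66), q(0.66)) ≈ (0.0994, 0.2767)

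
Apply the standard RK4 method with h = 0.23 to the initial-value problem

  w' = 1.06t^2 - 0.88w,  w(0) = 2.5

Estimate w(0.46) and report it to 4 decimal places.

1.6990

RK4: k1 = f(t_n, w_n); k2 = f(t_n + h/2, w_n + (h/2)·k1); k3 = f(t_n + h/2, w_n + (h/2)·k2); k4 = f(t_n + h, w_n + h·k3); w_{n+1} = w_n + (h/6)·(k1 + 2k2 + 2k3 + k4).
t=0.000000, w=2.500000:
  k1 = f(0.000000, 2.500000) = -2.200000
  k2 = f(0.115000, 2.247000) = -1.963342
  k3 = f(0.115000, 2.274216) = -1.987291
  k4 = f(0.230000, 2.042923) = -1.741698
  w ← 2.500000 + (0.23/6)·(k1 + 2k2 + 2k3 + k4) = 2.046020
t=0.230000, w=2.046020:
  k1 = f(0.230000, 2.046020) = -1.744423
  k2 = f(0.345000, 1.845411) = -1.497795
  k3 = f(0.345000, 1.873773) = -1.522754
  k4 = f(0.460000, 1.695786) = -1.267996
  w ← 2.046020 + (0.23/6)·(k1 + 2k2 + 2k3 + k4) = 1.698968
w(0.46) ≈ 1.6990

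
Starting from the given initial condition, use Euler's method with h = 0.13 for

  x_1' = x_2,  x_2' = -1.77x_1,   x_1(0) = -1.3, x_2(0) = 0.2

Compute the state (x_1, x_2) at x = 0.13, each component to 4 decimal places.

-1.2740, 0.4991

Euler on (x_1,x_2): x_1_{n+1} = x_1_n + h·x_1', x_2_{n+1} = x_2_n + h·x_2'.
0.000000: (-1.300000, 0.200000); f=(0.200000, 2.301000) → (-1.274000, 0.499130)
(x_1(0.13), x_2(0.13)) ≈ (-1.2740, 0.4991)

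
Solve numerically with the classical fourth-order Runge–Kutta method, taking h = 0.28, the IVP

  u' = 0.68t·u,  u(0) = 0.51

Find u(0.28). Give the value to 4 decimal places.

0.5238

RK4: k1 = f(t_n, u_n); k2 = f(t_n + h/2, u_n + (h/2)·k1); k3 = f(t_n + h/2, u_n + (h/2)·k2); k4 = f(t_n + h, u_n + h·k3); u_{n+1} = u_n + (h/6)·(k1 + 2k2 + 2k3 + k4).
t=0.000000, u=0.510000:
  k1 = f(0.000000, 0.510000) = 0.000000
  k2 = f(0.140000, 0.510000) = 0.048552
  k3 = f(0.140000, 0.516797) = 0.049199
  k4 = f(0.280000, 0.523776) = 0.099727
  u ← 0.510000 + (0.28/6)·(k1 + 2k2 + 2k3 + k4) = 0.523777
u(0.28) ≈ 0.5238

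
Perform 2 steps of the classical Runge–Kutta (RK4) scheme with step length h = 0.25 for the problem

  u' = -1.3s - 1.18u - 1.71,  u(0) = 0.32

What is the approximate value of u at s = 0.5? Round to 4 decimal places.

RK4: k1 = f(s_n, u_n); k2 = f(s_n + h/2, u_n + (h/2)·k1); k3 = f(s_n + h/2, u_n + (h/2)·k2); k4 = f(s_n + h, u_n + h·k3); u_{n+1} = u_n + (h/6)·(k1 + 2k2 + 2k3 + k4).
s=0.000000, u=0.320000:
  k1 = f(0.000000, 0.320000) = -2.087600
  k2 = f(0.125000, 0.059050) = -1.942179
  k3 = f(0.125000, 0.077228) = -1.963629
  k4 = f(0.250000, -0.170907) = -1.833330
  u ← 0.320000 + (0.25/6)·(k1 + 2k2 + 2k3 + k4) = -0.168856
s=0.250000, u=-0.168856:
  k1 = f(0.250000, -0.168856) = -1.835750
  k2 = f(0.375000, -0.398325) = -1.727477
  k3 = f(0.375000, -0.384791) = -1.743447
  k4 = f(0.500000, -0.604718) = -1.646433
  u ← -0.168856 + (0.25/6)·(k1 + 2k2 + 2k3 + k4) = -0.603191
u(0.5) ≈ -0.6032

-0.6032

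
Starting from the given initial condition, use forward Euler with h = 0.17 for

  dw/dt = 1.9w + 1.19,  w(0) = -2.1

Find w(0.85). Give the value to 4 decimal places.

Euler: w_{n+1} = w_n + h·f(t_n, w_n).
t=0.000000, w=-2.100000: f=-2.800000 → w ← -2.100000 + 0.17·(-2.800000) = -2.576000
t=0.170000, w=-2.576000: f=-3.704400 → w ← -2.576000 + 0.17·(-3.704400) = -3.205748
t=0.340000, w=-3.205748: f=-4.900921 → w ← -3.205748 + 0.17·(-4.900921) = -4.038905
t=0.510000, w=-4.038905: f=-6.483919 → w ← -4.038905 + 0.17·(-6.483919) = -5.141171
t=0.680000, w=-5.141171: f=-8.578225 → w ← -5.141171 + 0.17·(-8.578225) = -6.599469
w(0.85) ≈ -6.5995

-6.5995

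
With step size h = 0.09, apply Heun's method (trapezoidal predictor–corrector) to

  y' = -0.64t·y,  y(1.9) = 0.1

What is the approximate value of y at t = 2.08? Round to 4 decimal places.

0.0796

Heun: k1 = f(t_n, y_n); k2 = f(t_n + h, y_n + h·k1); y_{n+1} = y_n + (h/2)·(k1 + k2).
t=1.900000, y=0.100000:
  k1 = f(1.900000, 0.100000) = -0.121600
  k2 = f(1.990000, 0.089056) = -0.113422
  y ← 0.100000 + (0.09/2)·(-0.121600 + (-0.113422)) = 0.089424
t=1.990000, y=0.089424:
  k1 = f(1.990000, 0.089424) = -0.113890
  k2 = f(2.080000, 0.079174) = -0.105396
  y ← 0.089424 + (0.09/2)·(-0.113890 + (-0.105396)) = 0.079556
y(2.08) ≈ 0.0796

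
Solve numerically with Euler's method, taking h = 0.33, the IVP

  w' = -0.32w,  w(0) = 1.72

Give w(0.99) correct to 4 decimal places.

1.2306

Euler: w_{n+1} = w_n + h·f(s_n, w_n).
s=0.000000, w=1.720000: f=-0.550400 → w ← 1.720000 + 0.33·(-0.550400) = 1.538368
s=0.330000, w=1.538368: f=-0.492278 → w ← 1.538368 + 0.33·(-0.492278) = 1.375916
s=0.660000, w=1.375916: f=-0.440293 → w ← 1.375916 + 0.33·(-0.440293) = 1.230620
w(0.99) ≈ 1.2306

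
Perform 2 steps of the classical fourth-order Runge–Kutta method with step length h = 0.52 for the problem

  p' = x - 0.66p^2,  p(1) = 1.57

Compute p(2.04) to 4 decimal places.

RK4: k1 = f(x_n, p_n); k2 = f(x_n + h/2, p_n + (h/2)·k1); k3 = f(x_n + h/2, p_n + (h/2)·k2); k4 = f(x_n + h, p_n + h·k3); p_{n+1} = p_n + (h/6)·(k1 + 2k2 + 2k3 + k4).
x=1.000000, p=1.570000:
  k1 = f(1.000000, 1.570000) = -0.626834
  k2 = f(1.260000, 1.407023) = -0.046611
  k3 = f(1.260000, 1.557881) = -0.341816
  k4 = f(1.520000, 1.392256) = 0.240672
  p ← 1.570000 + (0.52/6)·(k1 + 2k2 + 2k3 + k4) = 1.469205
x=1.520000, p=1.469205:
  k1 = f(1.520000, 1.469205) = 0.095348
  k2 = f(1.780000, 1.493996) = 0.306865
  k3 = f(1.780000, 1.548990) = 0.196416
  k4 = f(2.040000, 1.571341) = 0.410385
  p ← 1.469205 + (0.52/6)·(k1 + 2k2 + 2k3 + k4) = 1.600271
p(2.04) ≈ 1.6003

1.6003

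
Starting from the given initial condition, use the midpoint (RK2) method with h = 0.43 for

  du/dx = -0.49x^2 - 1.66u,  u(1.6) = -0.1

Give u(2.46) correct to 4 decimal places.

Midpoint: k1 = f(x_n, u_n); k2 = f(x_n + h/2, u_n + (h/2)·k1); u_{n+1} = u_n + h·k2.
x=1.600000, u=-0.100000:
  k1 = f(1.600000, -0.100000) = -1.088400
  k2 = f(1.815000, -0.334006) = -1.059720
  u ← -0.100000 + 0.43·(-1.059720) = -0.555680
x=2.030000, u=-0.555680:
  k1 = f(2.030000, -0.555680) = -1.096813
  k2 = f(2.245000, -0.791494) = -1.155731
  u ← -0.555680 + 0.43·(-1.155731) = -1.052644
u(2.46) ≈ -1.0526

-1.0526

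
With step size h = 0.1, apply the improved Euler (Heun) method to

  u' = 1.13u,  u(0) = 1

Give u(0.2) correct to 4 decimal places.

1.2530

Heun: k1 = f(x_n, u_n); k2 = f(x_n + h, u_n + h·k1); u_{n+1} = u_n + (h/2)·(k1 + k2).
x=0.000000, u=1.000000:
  k1 = f(0.000000, 1.000000) = 1.130000
  k2 = f(0.100000, 1.113000) = 1.257690
  u ← 1.000000 + (0.1/2)·(1.130000 + 1.257690) = 1.119385
x=0.100000, u=1.119385:
  k1 = f(0.100000, 1.119385) = 1.264904
  k2 = f(0.200000, 1.245875) = 1.407839
  u ← 1.119385 + (0.1/2)·(1.264904 + 1.407839) = 1.253022
u(0.2) ≈ 1.2530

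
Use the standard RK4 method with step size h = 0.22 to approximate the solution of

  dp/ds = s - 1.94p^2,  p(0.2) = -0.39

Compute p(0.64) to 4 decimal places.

RK4: k1 = f(s_n, p_n); k2 = f(s_n + h/2, p_n + (h/2)·k1); k3 = f(s_n + h/2, p_n + (h/2)·k2); k4 = f(s_n + h, p_n + h·k3); p_{n+1} = p_n + (h/6)·(k1 + 2k2 + 2k3 + k4).
s=0.200000, p=-0.390000:
  k1 = f(0.200000, -0.390000) = -0.095074
  k2 = f(0.310000, -0.400458) = -0.001111
  k3 = f(0.310000, -0.390122) = 0.014741
  k4 = f(0.420000, -0.386757) = 0.129813
  p ← -0.390000 + (0.22/6)·(k1 + 2k2 + 2k3 + k4) = -0.387727
s=0.420000, p=-0.387727:
  k1 = f(0.420000, -0.387727) = 0.128356
  k2 = f(0.530000, -0.373608) = 0.259210
  k3 = f(0.530000, -0.359214) = 0.279673
  k4 = f(0.640000, -0.326199) = 0.433573
  p ← -0.387727 + (0.22/6)·(k1 + 2k2 + 2k3 + k4) = -0.327605
p(0.64) ≈ -0.3276

-0.3276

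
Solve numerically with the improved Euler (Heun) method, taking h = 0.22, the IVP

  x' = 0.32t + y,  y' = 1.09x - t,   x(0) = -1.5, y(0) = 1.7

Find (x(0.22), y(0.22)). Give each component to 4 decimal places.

-1.1578, 1.3609

Heun on (x,y): k1 = f(t_n, state_n); k2 = f(t_n + h, state_n + h·k1); state_{n+1} = state_n + (h/2)·(k1 + k2).
0.000000: (-1.500000, 1.700000)
  k1 = (1.700000, -1.635000)
  predictor → (-1.126000, 1.340300)
  k2 = (1.410700, -1.447340)
  → (-1.157823, 1.360943)
(x(0.22), y(0.22)) ≈ (-1.1578, 1.3609)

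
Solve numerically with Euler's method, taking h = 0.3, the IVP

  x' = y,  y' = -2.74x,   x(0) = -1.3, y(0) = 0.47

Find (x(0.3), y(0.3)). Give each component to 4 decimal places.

Euler on (x,y): x_{n+1} = x_n + h·x', y_{n+1} = y_n + h·y'.
0.000000: (-1.300000, 0.470000); f=(0.470000, 3.562000) → (-1.159000, 1.538600)
(x(0.3), y(0.3)) ≈ (-1.1590, 1.5386)

-1.1590, 1.5386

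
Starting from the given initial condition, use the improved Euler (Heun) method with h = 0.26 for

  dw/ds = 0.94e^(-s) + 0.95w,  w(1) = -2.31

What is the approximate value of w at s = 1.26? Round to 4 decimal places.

-2.8603

Heun: k1 = f(s_n, w_n); k2 = f(s_n + h, w_n + h·k1); w_{n+1} = w_n + (h/2)·(k1 + k2).
s=1.000000, w=-2.310000:
  k1 = f(1.000000, -2.310000) = -1.848693
  k2 = f(1.260000, -2.790660) = -2.384492
  w ← -2.310000 + (0.26/2)·(-1.848693 + (-2.384492)) = -2.860314
w(1.26) ≈ -2.8603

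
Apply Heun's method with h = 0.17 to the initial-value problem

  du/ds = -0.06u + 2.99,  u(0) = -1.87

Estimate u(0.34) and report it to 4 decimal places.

Heun: k1 = f(s_n, u_n); k2 = f(s_n + h, u_n + h·k1); u_{n+1} = u_n + (h/2)·(k1 + k2).
s=0.000000, u=-1.870000:
  k1 = f(0.000000, -1.870000) = 3.102200
  k2 = f(0.170000, -1.342626) = 3.070558
  u ← -1.870000 + (0.17/2)·(3.102200 + 3.070558) = -1.345316
s=0.170000, u=-1.345316:
  k1 = f(0.170000, -1.345316) = 3.070719
  k2 = f(0.340000, -0.823293) = 3.039398
  u ← -1.345316 + (0.17/2)·(3.070719 + 3.039398) = -0.825956
u(0.34) ≈ -0.8260

-0.8260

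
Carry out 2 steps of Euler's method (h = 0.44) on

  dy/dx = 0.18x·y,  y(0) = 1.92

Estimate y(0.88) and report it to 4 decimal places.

Euler: y_{n+1} = y_n + h·f(x_n, y_n).
x=0.000000, y=1.920000: f=0.000000 → y ← 1.920000 + 0.44·0.000000 = 1.920000
x=0.440000, y=1.920000: f=0.152064 → y ← 1.920000 + 0.44·0.152064 = 1.986908
y(0.88) ≈ 1.9869

1.9869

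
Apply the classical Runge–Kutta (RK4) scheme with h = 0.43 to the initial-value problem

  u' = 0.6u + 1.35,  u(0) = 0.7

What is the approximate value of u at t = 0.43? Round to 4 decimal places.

RK4: k1 = f(t_n, u_n); k2 = f(t_n + h/2, u_n + (h/2)·k1); k3 = f(t_n + h/2, u_n + (h/2)·k2); k4 = f(t_n + h, u_n + h·k3); u_{n+1} = u_n + (h/6)·(k1 + 2k2 + 2k3 + k4).
t=0.000000, u=0.700000:
  k1 = f(0.000000, 0.700000) = 1.770000
  k2 = f(0.215000, 1.080550) = 1.998330
  k3 = f(0.215000, 1.129641) = 2.027785
  k4 = f(0.430000, 1.571947) = 2.293168
  u ← 0.700000 + (0.43/6)·(k1 + 2k2 + 2k3 + k4) = 1.568270
u(0.43) ≈ 1.5683

1.5683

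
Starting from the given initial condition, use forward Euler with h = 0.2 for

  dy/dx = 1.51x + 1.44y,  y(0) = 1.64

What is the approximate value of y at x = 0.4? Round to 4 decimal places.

2.7811

Euler: y_{n+1} = y_n + h·f(x_n, y_n).
x=0.000000, y=1.640000: f=2.361600 → y ← 1.640000 + 0.2·2.361600 = 2.112320
x=0.200000, y=2.112320: f=3.343741 → y ← 2.112320 + 0.2·3.343741 = 2.781068
y(0.4) ≈ 2.7811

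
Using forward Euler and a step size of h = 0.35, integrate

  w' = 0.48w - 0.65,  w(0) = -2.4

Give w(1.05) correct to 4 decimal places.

-4.6278

Euler: w_{n+1} = w_n + h·f(t_n, w_n).
t=0.000000, w=-2.400000: f=-1.802000 → w ← -2.400000 + 0.35·(-1.802000) = -3.030700
t=0.350000, w=-3.030700: f=-2.104736 → w ← -3.030700 + 0.35·(-2.104736) = -3.767358
t=0.700000, w=-3.767358: f=-2.458332 → w ← -3.767358 + 0.35·(-2.458332) = -4.627774
w(1.05) ≈ -4.6278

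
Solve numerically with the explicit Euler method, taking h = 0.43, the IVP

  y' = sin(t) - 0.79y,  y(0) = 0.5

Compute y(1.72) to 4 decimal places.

0.8015

Euler: y_{n+1} = y_n + h·f(t_n, y_n).
t=0.000000, y=0.500000: f=-0.395000 → y ← 0.500000 + 0.43·(-0.395000) = 0.330150
t=0.430000, y=0.330150: f=0.156052 → y ← 0.330150 + 0.43·0.156052 = 0.397252
t=0.860000, y=0.397252: f=0.444013 → y ← 0.397252 + 0.43·0.444013 = 0.588178
t=1.290000, y=0.588178: f=0.496174 → y ← 0.588178 + 0.43·0.496174 = 0.801533
y(1.72) ≈ 0.8015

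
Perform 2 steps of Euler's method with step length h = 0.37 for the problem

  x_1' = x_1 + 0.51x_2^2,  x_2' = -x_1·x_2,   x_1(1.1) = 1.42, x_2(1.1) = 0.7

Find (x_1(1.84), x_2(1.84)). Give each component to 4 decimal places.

2.8127, 0.0817

Euler on (x_1,x_2): x_1_{n+1} = x_1_n + h·x_1', x_2_{n+1} = x_2_n + h·x_2'.
1.100000: (1.420000, 0.700000); f=(1.669900, -0.994000) → (2.037863, 0.332220)
1.470000: (2.037863, 0.332220); f=(2.094152, -0.677019) → (2.812699, 0.081723)
(x_1(1.84), x_2(1.84)) ≈ (2.8127, 0.0817)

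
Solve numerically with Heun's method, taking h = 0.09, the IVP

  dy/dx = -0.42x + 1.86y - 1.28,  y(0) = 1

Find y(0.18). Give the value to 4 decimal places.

1.1160

Heun: k1 = f(x_n, y_n); k2 = f(x_n + h, y_n + h·k1); y_{n+1} = y_n + (h/2)·(k1 + k2).
x=0.000000, y=1.000000:
  k1 = f(0.000000, 1.000000) = 0.580000
  k2 = f(0.090000, 1.052200) = 0.639292
  y ← 1.000000 + (0.09/2)·(0.580000 + 0.639292) = 1.054868
x=0.090000, y=1.054868:
  k1 = f(0.090000, 1.054868) = 0.644255
  k2 = f(0.180000, 1.112851) = 0.714303
  y ← 1.054868 + (0.09/2)·(0.644255 + 0.714303) = 1.116003
y(0.18) ≈ 1.1160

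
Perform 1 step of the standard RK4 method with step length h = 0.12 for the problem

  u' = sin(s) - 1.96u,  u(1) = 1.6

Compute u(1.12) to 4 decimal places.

RK4: k1 = f(s_n, u_n); k2 = f(s_n + h/2, u_n + (h/2)·k1); k3 = f(s_n + h/2, u_n + (h/2)·k2); k4 = f(s_n + h, u_n + h·k3); u_{n+1} = u_n + (h/6)·(k1 + 2k2 + 2k3 + k4).
s=1.000000, u=1.600000:
  k1 = f(1.000000, 1.600000) = -2.294529
  k2 = f(1.060000, 1.462328) = -1.993808
  k3 = f(1.060000, 1.480372) = -2.029173
  k4 = f(1.120000, 1.356499) = -1.758638
  u ← 1.600000 + (0.12/6)·(k1 + 2k2 + 2k3 + k4) = 1.358017
u(1.12) ≈ 1.3580

1.3580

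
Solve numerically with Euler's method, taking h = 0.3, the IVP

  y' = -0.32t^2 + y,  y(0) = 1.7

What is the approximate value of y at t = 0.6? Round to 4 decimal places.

2.8644

Euler: y_{n+1} = y_n + h·f(t_n, y_n).
t=0.000000, y=1.700000: f=1.700000 → y ← 1.700000 + 0.3·1.700000 = 2.210000
t=0.300000, y=2.210000: f=2.181200 → y ← 2.210000 + 0.3·2.181200 = 2.864360
y(0.6) ≈ 2.8644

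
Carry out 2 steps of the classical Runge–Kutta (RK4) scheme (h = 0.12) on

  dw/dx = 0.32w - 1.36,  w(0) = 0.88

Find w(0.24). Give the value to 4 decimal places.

RK4: k1 = f(x_n, w_n); k2 = f(x_n + h/2, w_n + (h/2)·k1); k3 = f(x_n + h/2, w_n + (h/2)·k2); k4 = f(x_n + h, w_n + h·k3); w_{n+1} = w_n + (h/6)·(k1 + 2k2 + 2k3 + k4).
x=0.000000, w=0.880000:
  k1 = f(0.000000, 0.880000) = -1.078400
  k2 = f(0.060000, 0.815296) = -1.099105
  k3 = f(0.060000, 0.814054) = -1.099503
  k4 = f(0.120000, 0.748060) = -1.120621
  w ← 0.880000 + (0.12/6)·(k1 + 2k2 + 2k3 + k4) = 0.748075
x=0.120000, w=0.748075:
  k1 = f(0.120000, 0.748075) = -1.120616
  k2 = f(0.180000, 0.680838) = -1.142132
  k3 = f(0.180000, 0.679547) = -1.142545
  k4 = f(0.240000, 0.610970) = -1.164490
  w ← 0.748075 + (0.12/6)·(k1 + 2k2 + 2k3 + k4) = 0.610986
w(0.24) ≈ 0.6110

0.6110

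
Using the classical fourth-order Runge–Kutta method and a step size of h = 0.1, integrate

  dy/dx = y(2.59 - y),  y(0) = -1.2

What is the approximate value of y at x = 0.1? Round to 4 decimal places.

RK4: k1 = f(x_n, y_n); k2 = f(x_n + h/2, y_n + (h/2)·k1); k3 = f(x_n + h/2, y_n + (h/2)·k2); k4 = f(x_n + h, y_n + h·k3); y_{n+1} = y_n + (h/6)·(k1 + 2k2 + 2k3 + k4).
x=0.000000, y=-1.200000:
  k1 = f(0.000000, -1.200000) = -4.548000
  k2 = f(0.050000, -1.427400) = -5.734437
  k3 = f(0.050000, -1.486722) = -6.060951
  k4 = f(0.100000, -1.806095) = -7.939766
  y ← -1.200000 + (0.1/6)·(k1 + 2k2 + 2k3 + k4) = -1.801309
y(0.1) ≈ -1.8013

-1.8013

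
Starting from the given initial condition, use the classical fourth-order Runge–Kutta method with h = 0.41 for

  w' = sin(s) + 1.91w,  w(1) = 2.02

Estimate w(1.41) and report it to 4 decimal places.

4.9838

RK4: k1 = f(s_n, w_n); k2 = f(s_n + h/2, w_n + (h/2)·k1); k3 = f(s_n + h/2, w_n + (h/2)·k2); k4 = f(s_n + h, w_n + h·k3); w_{n+1} = w_n + (h/6)·(k1 + 2k2 + 2k3 + k4).
s=1.000000, w=2.020000:
  k1 = f(1.000000, 2.020000) = 4.699671
  k2 = f(1.205000, 2.983433) = 6.632195
  k3 = f(1.205000, 3.379600) = 7.388875
  k4 = f(1.410000, 5.049439) = 10.631528
  w ← 2.020000 + (0.41/6)·(k1 + 2k2 + 2k3 + k4) = 4.983845
w(1.41) ≈ 4.9838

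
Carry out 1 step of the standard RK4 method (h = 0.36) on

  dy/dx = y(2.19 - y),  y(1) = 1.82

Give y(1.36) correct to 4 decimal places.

RK4: k1 = f(x_n, y_n); k2 = f(x_n + h/2, y_n + (h/2)·k1); k3 = f(x_n + h/2, y_n + (h/2)·k2); k4 = f(x_n + h, y_n + h·k3); y_{n+1} = y_n + (h/6)·(k1 + 2k2 + 2k3 + k4).
x=1.000000, y=1.820000:
  k1 = f(1.000000, 1.820000) = 0.673400
  k2 = f(1.180000, 1.941212) = 0.482950
  k3 = f(1.180000, 1.906931) = 0.539793
  k4 = f(1.360000, 2.014325) = 0.353866
  y ← 1.820000 + (0.36/6)·(k1 + 2k2 + 2k3 + k4) = 2.004365
y(1.36) ≈ 2.0044

2.0044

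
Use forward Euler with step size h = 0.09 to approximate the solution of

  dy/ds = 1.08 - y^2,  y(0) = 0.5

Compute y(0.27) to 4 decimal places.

Euler: y_{n+1} = y_n + h·f(s_n, y_n).
s=0.000000, y=0.500000: f=0.830000 → y ← 0.500000 + 0.09·0.830000 = 0.574700
s=0.090000, y=0.574700: f=0.749720 → y ← 0.574700 + 0.09·0.749720 = 0.642175
s=0.180000, y=0.642175: f=0.667612 → y ← 0.642175 + 0.09·0.667612 = 0.702260
y(0.27) ≈ 0.7023

0.7023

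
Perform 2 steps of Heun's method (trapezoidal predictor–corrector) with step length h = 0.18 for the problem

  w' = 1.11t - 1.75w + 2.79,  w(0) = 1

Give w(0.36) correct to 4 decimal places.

Heun: k1 = f(t_n, w_n); k2 = f(t_n + h, w_n + h·k1); w_{n+1} = w_n + (h/2)·(k1 + k2).
t=0.000000, w=1.000000:
  k1 = f(0.000000, 1.000000) = 1.040000
  k2 = f(0.180000, 1.187200) = 0.912200
  w ← 1.000000 + (0.18/2)·(1.040000 + 0.912200) = 1.175698
t=0.180000, w=1.175698:
  k1 = f(0.180000, 1.175698) = 0.932328
  k2 = f(0.360000, 1.343517) = 0.838445
  w ← 1.175698 + (0.18/2)·(0.932328 + 0.838445) = 1.335068
w(0.36) ≈ 1.3351

1.3351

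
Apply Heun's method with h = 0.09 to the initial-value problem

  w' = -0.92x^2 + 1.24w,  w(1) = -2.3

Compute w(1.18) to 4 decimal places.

-3.0927

Heun: k1 = f(x_n, w_n); k2 = f(x_n + h, w_n + h·k1); w_{n+1} = w_n + (h/2)·(k1 + k2).
x=1.000000, w=-2.300000:
  k1 = f(1.000000, -2.300000) = -3.772000
  k2 = f(1.090000, -2.639480) = -4.366007
  w ← -2.300000 + (0.09/2)·(-3.772000 + (-4.366007)) = -2.666210
x=1.090000, w=-2.666210:
  k1 = f(1.090000, -2.666210) = -4.399153
  k2 = f(1.180000, -3.062134) = -5.078054
  w ← -2.666210 + (0.09/2)·(-4.399153 + (-5.078054)) = -3.092685
w(1.18) ≈ -3.0927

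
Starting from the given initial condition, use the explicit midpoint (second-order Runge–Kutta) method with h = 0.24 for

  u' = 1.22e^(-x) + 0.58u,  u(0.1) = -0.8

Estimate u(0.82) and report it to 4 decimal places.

Midpoint: k1 = f(x_n, u_n); k2 = f(x_n + h/2, u_n + (h/2)·k1); u_{n+1} = u_n + h·k2.
x=0.100000, u=-0.800000:
  k1 = f(0.100000, -0.800000) = 0.639902
  k2 = f(0.220000, -0.723212) = 0.559610
  u ← -0.800000 + 0.24·0.559610 = -0.665694
x=0.340000, u=-0.665694:
  k1 = f(0.340000, -0.665694) = 0.482258
  k2 = f(0.460000, -0.607823) = 0.417629
  u ← -0.665694 + 0.24·0.417629 = -0.565463
x=0.580000, u=-0.565463:
  k1 = f(0.580000, -0.565463) = 0.355108
  k2 = f(0.700000, -0.522850) = 0.302581
  u ← -0.565463 + 0.24·0.302581 = -0.492843
u(0.82) ≈ -0.4928

-0.4928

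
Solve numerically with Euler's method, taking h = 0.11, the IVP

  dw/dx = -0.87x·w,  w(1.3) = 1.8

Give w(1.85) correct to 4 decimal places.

0.8196

Euler: w_{n+1} = w_n + h·f(x_n, w_n).
x=1.300000, w=1.800000: f=-2.035800 → w ← 1.800000 + 0.11·(-2.035800) = 1.576062
x=1.410000, w=1.576062: f=-1.933355 → w ← 1.576062 + 0.11·(-1.933355) = 1.363393
x=1.520000, w=1.363393: f=-1.802951 → w ← 1.363393 + 0.11·(-1.802951) = 1.165068
x=1.630000, w=1.165068: f=-1.652183 → w ← 1.165068 + 0.11·(-1.652183) = 0.983328
x=1.740000, w=0.983328: f=-1.488562 → w ← 0.983328 + 0.11·(-1.488562) = 0.819586
w(1.85) ≈ 0.8196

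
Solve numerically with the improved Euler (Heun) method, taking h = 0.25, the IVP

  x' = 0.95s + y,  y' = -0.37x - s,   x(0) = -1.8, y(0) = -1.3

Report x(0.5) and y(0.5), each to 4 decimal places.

Heun on (x,y): k1 = f(s_n, state_n); k2 = f(s_n + h, state_n + h·k1); state_{n+1} = state_n + (h/2)·(k1 + k2).
0.000000: (-1.800000, -1.300000)
  k1 = (-1.300000, 0.666000)
  predictor → (-2.125000, -1.133500)
  k2 = (-0.896000, 0.536250)
  → (-2.074500, -1.149719)
0.250000: (-2.074500, -1.149719)
  k1 = (-0.912219, 0.517565)
  predictor → (-2.302555, -1.020328)
  k2 = (-0.545328, 0.351945)
  → (-2.256693, -1.041030)
(x(0.5), y(0.5)) ≈ (-2.2567, -1.0410)

-2.2567, -1.0410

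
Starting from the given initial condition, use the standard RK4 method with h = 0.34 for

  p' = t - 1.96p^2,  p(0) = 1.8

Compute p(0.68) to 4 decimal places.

0.6350

RK4: k1 = f(t_n, p_n); k2 = f(t_n + h/2, p_n + (h/2)·k1); k3 = f(t_n + h/2, p_n + (h/2)·k2); k4 = f(t_n + h, p_n + h·k3); p_{n+1} = p_n + (h/6)·(k1 + 2k2 + 2k3 + k4).
t=0.000000, p=1.800000:
  k1 = f(0.000000, 1.800000) = -6.350400
  k2 = f(0.170000, 0.720432) = -0.847284
  k3 = f(0.170000, 1.655962) = -5.204730
  k4 = f(0.340000, 0.030392) = 0.338190
  p ← 1.800000 + (0.34/6)·(k1 + 2k2 + 2k3 + k4) = 0.773413
t=0.340000, p=0.773413:
  k1 = f(0.340000, 0.773413) = -0.832409
  k2 = f(0.510000, 0.631904) = -0.272632
  k3 = f(0.510000, 0.727066) = -0.526104
  k4 = f(0.680000, 0.594538) = -0.012811
  p ← 0.773413 + (0.34/6)·(k1 + 2k2 + 2k3 + k4) = 0.634994
p(0.68) ≈ 0.6350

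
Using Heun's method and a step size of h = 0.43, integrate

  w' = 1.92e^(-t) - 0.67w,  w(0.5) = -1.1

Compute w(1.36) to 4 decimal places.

Heun: k1 = f(t_n, w_n); k2 = f(t_n + h, w_n + h·k1); w_{n+1} = w_n + (h/2)·(k1 + k2).
t=0.500000, w=-1.100000:
  k1 = f(0.500000, -1.100000) = 1.901539
  k2 = f(0.930000, -0.282338) = 0.946710
  w ← -1.100000 + (0.43/2)·(1.901539 + 0.946710) = -0.487627
t=0.930000, w=-0.487627:
  k1 = f(0.930000, -0.487627) = 1.084253
  k2 = f(1.360000, -0.021398) = 0.507125
  w ← -0.487627 + (0.43/2)·(1.084253 + 0.507125) = -0.145480
w(1.36) ≈ -0.1455

-0.1455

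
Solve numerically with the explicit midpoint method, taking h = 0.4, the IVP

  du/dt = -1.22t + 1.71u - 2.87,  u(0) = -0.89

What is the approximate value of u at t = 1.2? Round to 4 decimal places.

Midpoint: k1 = f(t_n, u_n); k2 = f(t_n + h/2, u_n + (h/2)·k1); u_{n+1} = u_n + h·k2.
t=0.000000, u=-0.890000:
  k1 = f(0.000000, -0.890000) = -4.391900
  k2 = f(0.200000, -1.768380) = -6.137930
  u ← -0.890000 + 0.4·(-6.137930) = -3.345172
t=0.400000, u=-3.345172:
  k1 = f(0.400000, -3.345172) = -9.078244
  k2 = f(0.600000, -5.160821) = -12.427003
  u ← -3.345172 + 0.4·(-12.427003) = -8.315973
t=0.800000, u=-8.315973:
  k1 = f(0.800000, -8.315973) = -18.066314
  k2 = f(1.000000, -11.929236) = -24.488994
  u ← -8.315973 + 0.4·(-24.488994) = -18.111571
u(1.2) ≈ -18.1116

-18.1116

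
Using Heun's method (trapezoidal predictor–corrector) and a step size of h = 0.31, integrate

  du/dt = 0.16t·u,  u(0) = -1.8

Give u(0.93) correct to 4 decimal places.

Heun: k1 = f(t_n, u_n); k2 = f(t_n + h, u_n + h·k1); u_{n+1} = u_n + (h/2)·(k1 + k2).
t=0.000000, u=-1.800000:
  k1 = f(0.000000, -1.800000) = 0.000000
  k2 = f(0.310000, -1.800000) = -0.089280
  u ← -1.800000 + (0.31/2)·(0.000000 + (-0.089280)) = -1.813838
t=0.310000, u=-1.813838:
  k1 = f(0.310000, -1.813838) = -0.089966
  k2 = f(0.620000, -1.841728) = -0.182699
  u ← -1.813838 + (0.31/2)·(-0.089966 + (-0.182699)) = -1.856102
t=0.620000, u=-1.856102:
  k1 = f(0.620000, -1.856102) = -0.184125
  k2 = f(0.930000, -1.913180) = -0.284681
  u ← -1.856102 + (0.31/2)·(-0.184125 + (-0.284681)) = -1.928767
u(0.93) ≈ -1.9288

-1.9288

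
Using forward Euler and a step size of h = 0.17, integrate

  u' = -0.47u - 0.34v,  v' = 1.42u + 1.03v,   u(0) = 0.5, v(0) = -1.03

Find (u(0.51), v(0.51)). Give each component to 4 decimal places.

0.5646, -1.2267

Euler on (u,v): u_{n+1} = u_n + h·u', v_{n+1} = v_n + h·v'.
0.000000: (0.500000, -1.030000); f=(0.115200, -0.350900) → (0.519584, -1.089653)
0.170000: (0.519584, -1.089653); f=(0.126278, -0.384533) → (0.541051, -1.155024)
0.340000: (0.541051, -1.155024); f=(0.138414, -0.421382) → (0.564582, -1.226659)
(u(0.51), v(0.51)) ≈ (0.5646, -1.2267)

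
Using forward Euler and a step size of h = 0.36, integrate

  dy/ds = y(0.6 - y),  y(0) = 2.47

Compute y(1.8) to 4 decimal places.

0.6605

Euler: y_{n+1} = y_n + h·f(s_n, y_n).
s=0.000000, y=2.470000: f=-4.618900 → y ← 2.470000 + 0.36·(-4.618900) = 0.807196
s=0.360000, y=0.807196: f=-0.167248 → y ← 0.807196 + 0.36·(-0.167248) = 0.746987
s=0.720000, y=0.746987: f=-0.109797 → y ← 0.746987 + 0.36·(-0.109797) = 0.707460
s=1.080000, y=0.707460: f=-0.076023 → y ← 0.707460 + 0.36·(-0.076023) = 0.680091
s=1.440000, y=0.680091: f=-0.054469 → y ← 0.680091 + 0.36·(-0.054469) = 0.660482
y(1.8) ≈ 0.6605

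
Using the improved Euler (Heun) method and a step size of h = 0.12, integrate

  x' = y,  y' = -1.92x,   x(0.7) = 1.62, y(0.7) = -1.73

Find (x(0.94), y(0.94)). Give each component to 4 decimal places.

1.1213, -2.3708

Heun on (x,y): k1 = f(s_n, state_n); k2 = f(s_n + h, state_n + h·k1); state_{n+1} = state_n + (h/2)·(k1 + k2).
0.700000: (1.620000, -1.730000)
  k1 = (-1.730000, -3.110400)
  predictor → (1.412400, -2.103248)
  k2 = (-2.103248, -2.711808)
  → (1.390005, -2.079332)
0.820000: (1.390005, -2.079332)
  k1 = (-2.079332, -2.668810)
  predictor → (1.140485, -2.399590)
  k2 = (-2.399590, -2.189732)
  → (1.121270, -2.370845)
(x(0.94), y(0.94)) ≈ (1.1213, -2.3708)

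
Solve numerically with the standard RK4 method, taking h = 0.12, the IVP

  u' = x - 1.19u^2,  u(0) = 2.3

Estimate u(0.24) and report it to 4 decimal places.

1.4101

RK4: k1 = f(x_n, u_n); k2 = f(x_n + h/2, u_n + (h/2)·k1); k3 = f(x_n + h/2, u_n + (h/2)·k2); k4 = f(x_n + h, u_n + h·k3); u_{n+1} = u_n + (h/6)·(k1 + 2k2 + 2k3 + k4).
x=0.000000, u=2.300000:
  k1 = f(0.000000, 2.300000) = -6.295100
  k2 = f(0.060000, 1.922294) = -4.337305
  k3 = f(0.060000, 2.039762) = -4.891147
  k4 = f(0.120000, 1.713062) = -3.372153
  u ← 2.300000 + (0.12/6)·(k1 + 2k2 + 2k3 + k4) = 1.737517
x=0.120000, u=1.737517:
  k1 = f(0.120000, 1.737517) = -3.472568
  k2 = f(0.180000, 1.529163) = -2.602623
  k3 = f(0.180000, 1.581359) = -2.795830
  k4 = f(0.240000, 1.402017) = -2.099126
  u ← 1.737517 + (0.12/6)·(k1 + 2k2 + 2k3 + k4) = 1.410145
u(0.24) ≈ 1.4101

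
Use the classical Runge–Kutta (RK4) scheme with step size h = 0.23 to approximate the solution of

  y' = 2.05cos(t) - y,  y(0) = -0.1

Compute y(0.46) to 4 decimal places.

0.6633

RK4: k1 = f(t_n, y_n); k2 = f(t_n + h/2, y_n + (h/2)·k1); k3 = f(t_n + h/2, y_n + (h/2)·k2); k4 = f(t_n + h, y_n + h·k3); y_{n+1} = y_n + (h/6)·(k1 + 2k2 + 2k3 + k4).
t=0.000000, y=-0.100000:
  k1 = f(0.000000, -0.100000) = 2.150000
  k2 = f(0.115000, 0.147250) = 1.889209
  k3 = f(0.115000, 0.117259) = 1.919200
  k4 = f(0.230000, 0.341416) = 1.654600
  y ← -0.100000 + (0.23/6)·(k1 + 2k2 + 2k3 + k4) = 0.337821
t=0.230000, y=0.337821:
  k1 = f(0.230000, 0.337821) = 1.658195
  k2 = f(0.345000, 0.528513) = 1.400691
  k3 = f(0.345000, 0.498901) = 1.430304
  k4 = f(0.460000, 0.666791) = 1.170117
  y ← 0.337821 + (0.23/6)·(k1 + 2k2 + 2k3 + k4) = 0.663283
y(0.46) ≈ 0.6633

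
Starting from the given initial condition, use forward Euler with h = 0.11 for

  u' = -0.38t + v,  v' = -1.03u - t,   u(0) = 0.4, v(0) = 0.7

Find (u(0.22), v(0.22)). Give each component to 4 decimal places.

0.5444, 0.5885

Euler on (u,v): u_{n+1} = u_n + h·u', v_{n+1} = v_n + h·v'.
0.000000: (0.400000, 0.700000); f=(0.700000, -0.412000) → (0.477000, 0.654680)
0.110000: (0.477000, 0.654680); f=(0.612880, -0.601310) → (0.544417, 0.588536)
(u(0.22), v(0.22)) ≈ (0.5444, 0.5885)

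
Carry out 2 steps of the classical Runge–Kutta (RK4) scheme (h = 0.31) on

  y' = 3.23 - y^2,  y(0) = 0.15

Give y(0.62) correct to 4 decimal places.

RK4: k1 = f(x_n, y_n); k2 = f(x_n + h/2, y_n + (h/2)·k1); k3 = f(x_n + h/2, y_n + (h/2)·k2); k4 = f(x_n + h, y_n + h·k3); y_{n+1} = y_n + (h/6)·(k1 + 2k2 + 2k3 + k4).
x=0.000000, y=0.150000:
  k1 = f(0.000000, 0.150000) = 3.207500
  k2 = f(0.155000, 0.647162) = 2.811181
  k3 = f(0.155000, 0.585733) = 2.886917
  k4 = f(0.310000, 1.044944) = 2.138092
  y ← 0.150000 + (0.31/6)·(k1 + 2k2 + 2k3 + k4) = 1.014992
x=0.310000, y=1.014992:
  k1 = f(0.310000, 1.014992) = 2.199791
  k2 = f(0.465000, 1.355960) = 1.391373
  k3 = f(0.465000, 1.230655) = 1.715488
  k4 = f(0.620000, 1.546794) = 0.837430
  y ← 1.014992 + (0.31/6)·(k1 + 2k2 + 2k3 + k4) = 1.492958
y(0.62) ≈ 1.4930

1.4930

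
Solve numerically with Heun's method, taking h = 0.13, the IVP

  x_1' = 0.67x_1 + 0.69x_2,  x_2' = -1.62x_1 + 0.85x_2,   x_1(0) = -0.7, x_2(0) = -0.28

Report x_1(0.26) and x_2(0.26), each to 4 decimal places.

Heun on (x_1,x_2): k1 = f(x_n, state_n); k2 = f(x_n + h, state_n + h·k1); state_{n+1} = state_n + (h/2)·(k1 + k2).
0.000000: (-0.700000, -0.280000)
  k1 = (-0.662200, 0.896000)
  predictor → (-0.786086, -0.163520)
  k2 = (-0.639506, 1.134467)
  → (-0.784611, -0.148020)
0.130000: (-0.784611, -0.148020)
  k1 = (-0.627823, 1.145253)
  predictor → (-0.866228, 0.000863)
  k2 = (-0.579777, 1.404023)
  → (-0.863105, 0.017683)
(x_1(0.26), x_2(0.26)) ≈ (-0.8631, 0.0177)

-0.8631, 0.0177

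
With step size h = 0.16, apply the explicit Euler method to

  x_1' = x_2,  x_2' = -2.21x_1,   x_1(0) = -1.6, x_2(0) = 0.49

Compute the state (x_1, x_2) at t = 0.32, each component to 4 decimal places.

Euler on (x_1,x_2): x_1_{n+1} = x_1_n + h·x_1', x_2_{n+1} = x_2_n + h·x_2'.
0.000000: (-1.600000, 0.490000); f=(0.490000, 3.536000) → (-1.521600, 1.055760)
0.160000: (-1.521600, 1.055760); f=(1.055760, 3.362736) → (-1.352678, 1.593798)
(x_1(0.32), x_2(0.32)) ≈ (-1.3527, 1.5938)

-1.3527, 1.5938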